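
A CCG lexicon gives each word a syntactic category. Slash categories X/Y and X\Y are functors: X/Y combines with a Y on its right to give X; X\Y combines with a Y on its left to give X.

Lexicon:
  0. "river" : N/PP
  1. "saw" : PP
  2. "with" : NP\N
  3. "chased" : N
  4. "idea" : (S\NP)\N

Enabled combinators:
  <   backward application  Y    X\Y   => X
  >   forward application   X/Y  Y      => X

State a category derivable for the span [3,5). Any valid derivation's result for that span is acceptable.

S\NP

[0,5] S   <
  [0,3] NP   <
    [0,2] N   >
      [0,1] "river" : N/PP
      [1,2] "saw" : PP
    [2,3] "with" : NP\N
  [3,5] S\NP   <
    [3,4] "chased" : N
    [4,5] "idea" : (S\NP)\N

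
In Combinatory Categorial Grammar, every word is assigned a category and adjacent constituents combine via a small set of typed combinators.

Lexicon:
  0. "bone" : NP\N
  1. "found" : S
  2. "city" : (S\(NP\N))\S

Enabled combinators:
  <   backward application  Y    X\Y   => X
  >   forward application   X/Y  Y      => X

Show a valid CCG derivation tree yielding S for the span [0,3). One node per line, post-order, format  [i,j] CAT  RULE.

[0,1] NP\N  lex  "bone"
[1,2] S  lex  "found"
[2,3] (S\(NP\N))\S  lex  "city"
[1,3] S\(NP\N)  <  k=2
[0,3] S  <  k=1

[0,3] S   <
  [0,1] "bone" : NP\N
  [1,3] S\(NP\N)   <
    [1,2] "found" : S
    [2,3] "city" : (S\(NP\N))\S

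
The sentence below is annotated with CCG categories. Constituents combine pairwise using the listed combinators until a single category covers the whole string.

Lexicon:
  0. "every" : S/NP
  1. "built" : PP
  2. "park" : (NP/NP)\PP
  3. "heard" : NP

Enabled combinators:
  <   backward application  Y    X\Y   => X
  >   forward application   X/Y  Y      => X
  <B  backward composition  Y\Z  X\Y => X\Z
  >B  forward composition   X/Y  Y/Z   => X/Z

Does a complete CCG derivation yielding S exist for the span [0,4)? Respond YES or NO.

YES

[0,4] S   >
  [0,3] S/NP   >B
    [0,1] "every" : S/NP
    [1,3] NP/NP   <
      [1,2] "built" : PP
      [2,3] "park" : (NP/NP)\PP
  [3,4] "heard" : NP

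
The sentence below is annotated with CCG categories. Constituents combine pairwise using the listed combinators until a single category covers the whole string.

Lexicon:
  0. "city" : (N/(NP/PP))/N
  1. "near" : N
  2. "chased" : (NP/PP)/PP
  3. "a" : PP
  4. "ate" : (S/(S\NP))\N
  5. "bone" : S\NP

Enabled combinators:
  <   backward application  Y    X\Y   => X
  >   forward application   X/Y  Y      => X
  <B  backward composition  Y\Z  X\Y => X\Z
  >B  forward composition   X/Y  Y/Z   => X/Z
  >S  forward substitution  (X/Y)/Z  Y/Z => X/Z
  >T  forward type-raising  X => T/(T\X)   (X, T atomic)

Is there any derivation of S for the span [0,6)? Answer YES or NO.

[0,6] S   >
  [0,5] S/(S\NP)   <
    [0,4] N   >
      [0,2] N/(NP/PP)   >
        [0,1] "city" : (N/(NP/PP))/N
        [1,2] "near" : N
      [2,4] NP/PP   >
        [2,3] "chased" : (NP/PP)/PP
        [3,4] "a" : PP
    [4,5] "ate" : (S/(S\NP))\N
  [5,6] "bone" : S\NP

YES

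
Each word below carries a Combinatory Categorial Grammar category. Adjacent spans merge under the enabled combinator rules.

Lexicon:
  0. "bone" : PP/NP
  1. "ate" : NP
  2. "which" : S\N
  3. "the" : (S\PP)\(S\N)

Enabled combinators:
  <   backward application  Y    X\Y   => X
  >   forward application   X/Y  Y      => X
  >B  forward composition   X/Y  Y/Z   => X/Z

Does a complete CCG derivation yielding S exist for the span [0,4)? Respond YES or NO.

YES

[0,4] S   <
  [0,2] PP   >
    [0,1] "bone" : PP/NP
    [1,2] "ate" : NP
  [2,4] S\PP   <
    [2,3] "which" : S\N
    [3,4] "the" : (S\PP)\(S\N)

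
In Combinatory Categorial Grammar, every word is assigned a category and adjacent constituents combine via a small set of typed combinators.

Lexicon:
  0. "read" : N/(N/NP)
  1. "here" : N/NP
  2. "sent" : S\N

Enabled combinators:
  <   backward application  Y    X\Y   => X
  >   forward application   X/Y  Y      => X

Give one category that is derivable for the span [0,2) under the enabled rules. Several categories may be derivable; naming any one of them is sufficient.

[0,3] S   <
  [0,2] N   >
    [0,1] "read" : N/(N/NP)
    [1,2] "here" : N/NP
  [2,3] "sent" : S\N

N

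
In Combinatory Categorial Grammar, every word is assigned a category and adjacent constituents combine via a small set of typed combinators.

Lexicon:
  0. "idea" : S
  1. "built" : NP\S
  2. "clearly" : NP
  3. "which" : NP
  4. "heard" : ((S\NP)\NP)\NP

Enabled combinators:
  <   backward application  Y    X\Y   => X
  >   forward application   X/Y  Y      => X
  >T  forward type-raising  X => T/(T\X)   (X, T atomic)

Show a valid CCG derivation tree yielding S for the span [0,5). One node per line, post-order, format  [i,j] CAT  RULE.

[0,1] S  lex  "idea"
[0,1] NP/(NP\S)  >T
[1,2] NP\S  lex  "built"
[0,2] NP  >  k=1
[2,3] NP  lex  "clearly"
[3,4] NP  lex  "which"
[4,5] ((S\NP)\NP)\NP  lex  "heard"
[3,5] (S\NP)\NP  <  k=4
[2,5] S\NP  <  k=3
[0,5] S  <  k=2

[0,5] S   <
  [0,2] NP   >
    [0,1] NP/(NP\S)   >T
      [0,1] "idea" : S
    [1,2] "built" : NP\S
  [2,5] S\NP   <
    [2,3] "clearly" : NP
    [3,5] (S\NP)\NP   <
      [3,4] "which" : NP
      [4,5] "heard" : ((S\NP)\NP)\NP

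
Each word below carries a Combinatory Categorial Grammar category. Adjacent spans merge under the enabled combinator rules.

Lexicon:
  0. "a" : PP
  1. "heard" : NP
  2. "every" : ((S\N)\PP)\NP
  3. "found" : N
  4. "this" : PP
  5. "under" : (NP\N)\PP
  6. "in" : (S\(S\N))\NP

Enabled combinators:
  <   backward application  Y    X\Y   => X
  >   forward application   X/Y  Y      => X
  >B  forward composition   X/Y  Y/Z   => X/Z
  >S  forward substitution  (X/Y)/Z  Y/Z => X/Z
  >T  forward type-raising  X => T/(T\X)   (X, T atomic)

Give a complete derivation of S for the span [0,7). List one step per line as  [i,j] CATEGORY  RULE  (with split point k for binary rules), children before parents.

[0,1] PP  lex  "a"
[1,2] NP  lex  "heard"
[2,3] ((S\N)\PP)\NP  lex  "every"
[1,3] (S\N)\PP  <  k=2
[0,3] S\N  <  k=1
[3,4] N  lex  "found"
[3,4] NP/(NP\N)  >T
[4,5] PP  lex  "this"
[5,6] (NP\N)\PP  lex  "under"
[4,6] NP\N  <  k=5
[3,6] NP  >  k=4
[6,7] (S\(S\N))\NP  lex  "in"
[3,7] S\(S\N)  <  k=6
[0,7] S  <  k=3

[0,7] S   <
  [0,3] S\N   <
    [0,1] "a" : PP
    [1,3] (S\N)\PP   <
      [1,2] "heard" : NP
      [2,3] "every" : ((S\N)\PP)\NP
  [3,7] S\(S\N)   <
    [3,6] NP   >
      [3,4] NP/(NP\N)   >T
        [3,4] "found" : N
      [4,6] NP\N   <
        [4,5] "this" : PP
        [5,6] "under" : (NP\N)\PP
    [6,7] "in" : (S\(S\N))\NP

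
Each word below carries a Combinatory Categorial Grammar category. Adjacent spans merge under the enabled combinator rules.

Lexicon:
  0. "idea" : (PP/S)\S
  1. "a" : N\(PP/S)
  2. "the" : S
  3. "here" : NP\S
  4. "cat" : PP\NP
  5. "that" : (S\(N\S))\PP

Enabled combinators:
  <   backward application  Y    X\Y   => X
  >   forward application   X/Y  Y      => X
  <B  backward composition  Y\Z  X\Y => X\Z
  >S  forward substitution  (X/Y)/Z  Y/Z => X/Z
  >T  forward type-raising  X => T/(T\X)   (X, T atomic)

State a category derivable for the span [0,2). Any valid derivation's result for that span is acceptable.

[0,6] S   <
  [0,2] N\S   <B
    [0,1] "idea" : (PP/S)\S
    [1,2] "a" : N\(PP/S)
  [2,6] S\(N\S)   <
    [2,5] PP   <
      [2,4] NP   <
        [2,3] "the" : S
        [3,4] "here" : NP\S
      [4,5] "cat" : PP\NP
    [5,6] "that" : (S\(N\S))\PP

N\S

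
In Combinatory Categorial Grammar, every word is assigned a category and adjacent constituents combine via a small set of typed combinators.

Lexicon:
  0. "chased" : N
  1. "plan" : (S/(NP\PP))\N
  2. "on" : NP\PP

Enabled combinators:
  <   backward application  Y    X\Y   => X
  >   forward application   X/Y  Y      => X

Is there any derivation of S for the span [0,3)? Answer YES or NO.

[0,3] S   >
  [0,2] S/(NP\PP)   <
    [0,1] "chased" : N
    [1,2] "plan" : (S/(NP\PP))\N
  [2,3] "on" : NP\PP

YES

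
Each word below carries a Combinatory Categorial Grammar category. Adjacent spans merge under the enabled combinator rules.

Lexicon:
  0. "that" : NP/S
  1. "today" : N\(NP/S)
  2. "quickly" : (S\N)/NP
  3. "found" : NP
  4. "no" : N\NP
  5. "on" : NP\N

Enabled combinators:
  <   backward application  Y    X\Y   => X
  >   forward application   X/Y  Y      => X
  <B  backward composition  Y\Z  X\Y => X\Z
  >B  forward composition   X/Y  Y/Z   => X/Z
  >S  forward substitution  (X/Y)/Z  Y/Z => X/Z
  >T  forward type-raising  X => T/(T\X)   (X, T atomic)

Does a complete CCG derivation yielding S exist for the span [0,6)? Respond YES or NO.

[0,6] S   <
  [0,2] N   <
    [0,1] "that" : NP/S
    [1,2] "today" : N\(NP/S)
  [2,6] S\N   >
    [2,3] "quickly" : (S\N)/NP
    [3,6] NP   <
      [3,5] N   >
        [3,4] N/(N\NP)   >T
          [3,4] "found" : NP
        [4,5] "no" : N\NP
      [5,6] "on" : NP\N

YES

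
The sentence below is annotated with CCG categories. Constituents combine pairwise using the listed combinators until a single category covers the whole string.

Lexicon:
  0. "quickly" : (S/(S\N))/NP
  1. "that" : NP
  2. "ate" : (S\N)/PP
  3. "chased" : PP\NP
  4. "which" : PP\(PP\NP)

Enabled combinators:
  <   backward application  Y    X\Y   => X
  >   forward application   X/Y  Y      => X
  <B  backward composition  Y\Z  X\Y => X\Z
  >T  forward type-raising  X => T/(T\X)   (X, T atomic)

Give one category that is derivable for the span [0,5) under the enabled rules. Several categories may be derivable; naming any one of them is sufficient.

[0,5] S   >
  [0,2] S/(S\N)   >
    [0,1] "quickly" : (S/(S\N))/NP
    [1,2] "that" : NP
  [2,5] S\N   >
    [2,3] "ate" : (S\N)/PP
    [3,5] PP   <
      [3,4] "chased" : PP\NP
      [4,5] "which" : PP\(PP\NP)

S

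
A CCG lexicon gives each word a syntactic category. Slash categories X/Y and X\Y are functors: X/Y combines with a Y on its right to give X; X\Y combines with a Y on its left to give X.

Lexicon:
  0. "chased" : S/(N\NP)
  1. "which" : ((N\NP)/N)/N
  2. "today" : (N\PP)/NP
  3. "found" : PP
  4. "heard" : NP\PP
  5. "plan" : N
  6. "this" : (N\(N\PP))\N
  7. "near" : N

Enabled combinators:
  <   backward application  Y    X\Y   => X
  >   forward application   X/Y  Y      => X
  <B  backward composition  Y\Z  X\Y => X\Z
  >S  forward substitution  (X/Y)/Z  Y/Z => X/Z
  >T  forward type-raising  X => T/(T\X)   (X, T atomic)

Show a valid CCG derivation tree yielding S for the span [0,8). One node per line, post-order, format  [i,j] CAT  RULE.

[0,8] S   >
  [0,1] "chased" : S/(N\NP)
  [1,8] N\NP   >
    [1,7] (N\NP)/N   >
      [1,2] "which" : ((N\NP)/N)/N
      [2,7] N   <
        [2,5] N\PP   >
          [2,3] "today" : (N\PP)/NP
          [3,5] NP   <
            [3,4] "found" : PP
            [4,5] "heard" : NP\PP
        [5,7] N\(N\PP)   <
          [5,6] "plan" : N
          [6,7] "this" : (N\(N\PP))\N
    [7,8] "near" : N

[0,1] S/(N\NP)  lex  "chased"
[1,2] ((N\NP)/N)/N  lex  "which"
[2,3] (N\PP)/NP  lex  "today"
[3,4] PP  lex  "found"
[4,5] NP\PP  lex  "heard"
[3,5] NP  <  k=4
[2,5] N\PP  >  k=3
[5,6] N  lex  "plan"
[6,7] (N\(N\PP))\N  lex  "this"
[5,7] N\(N\PP)  <  k=6
[2,7] N  <  k=5
[1,7] (N\NP)/N  >  k=2
[7,8] N  lex  "near"
[1,8] N\NP  >  k=7
[0,8] S  >  k=1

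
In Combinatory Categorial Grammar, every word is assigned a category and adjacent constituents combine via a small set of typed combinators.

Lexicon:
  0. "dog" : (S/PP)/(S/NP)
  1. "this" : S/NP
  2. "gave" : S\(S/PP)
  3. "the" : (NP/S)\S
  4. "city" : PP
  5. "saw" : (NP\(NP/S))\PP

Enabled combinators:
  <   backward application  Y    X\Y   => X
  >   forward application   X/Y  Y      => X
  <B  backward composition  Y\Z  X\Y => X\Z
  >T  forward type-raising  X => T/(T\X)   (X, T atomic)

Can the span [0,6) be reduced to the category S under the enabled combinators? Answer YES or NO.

NO

(S/PP)/(S/NP) S/NP S\(S/PP) (NP/S)\S PP (NP\(NP/S))\PP
CKY chart[0,6] = {N/(N\NP), NP, NP/(NP\NP), PP/(PP\NP), S/(S\NP)}; S ∉ chart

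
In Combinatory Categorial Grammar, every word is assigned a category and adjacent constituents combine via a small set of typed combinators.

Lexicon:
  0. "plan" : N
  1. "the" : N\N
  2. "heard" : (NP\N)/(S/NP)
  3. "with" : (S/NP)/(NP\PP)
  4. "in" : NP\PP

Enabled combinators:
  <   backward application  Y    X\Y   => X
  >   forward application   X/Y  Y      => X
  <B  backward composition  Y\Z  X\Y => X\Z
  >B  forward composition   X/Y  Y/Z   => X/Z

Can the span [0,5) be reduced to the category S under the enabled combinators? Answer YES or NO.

NO

N N\N (NP\N)/(S/NP) (S/NP)/(NP\PP) NP\PP
CKY chart[0,5] = {NP}; S ∉ chart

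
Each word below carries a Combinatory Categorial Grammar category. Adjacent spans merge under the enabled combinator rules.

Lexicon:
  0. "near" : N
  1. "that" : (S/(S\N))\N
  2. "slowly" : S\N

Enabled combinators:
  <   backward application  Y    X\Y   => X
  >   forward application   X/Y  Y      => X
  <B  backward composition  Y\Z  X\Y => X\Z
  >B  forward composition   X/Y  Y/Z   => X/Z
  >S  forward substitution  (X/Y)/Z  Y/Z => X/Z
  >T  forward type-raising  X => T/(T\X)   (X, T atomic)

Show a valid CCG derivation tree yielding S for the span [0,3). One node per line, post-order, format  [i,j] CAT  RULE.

[0,3] S   >
  [0,2] S/(S\N)   <
    [0,1] "near" : N
    [1,2] "that" : (S/(S\N))\N
  [2,3] "slowly" : S\N

[0,1] N  lex  "near"
[1,2] (S/(S\N))\N  lex  "that"
[0,2] S/(S\N)  <  k=1
[2,3] S\N  lex  "slowly"
[0,3] S  >  k=2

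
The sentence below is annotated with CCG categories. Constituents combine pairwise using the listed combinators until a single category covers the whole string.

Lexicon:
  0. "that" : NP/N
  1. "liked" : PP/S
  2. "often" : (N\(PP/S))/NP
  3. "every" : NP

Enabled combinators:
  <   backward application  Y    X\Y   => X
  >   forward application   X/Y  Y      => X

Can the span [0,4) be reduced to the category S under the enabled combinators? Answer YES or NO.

NO

NP/N PP/S (N\(PP/S))/NP NP
CKY chart[0,4] = {NP}; S ∉ chart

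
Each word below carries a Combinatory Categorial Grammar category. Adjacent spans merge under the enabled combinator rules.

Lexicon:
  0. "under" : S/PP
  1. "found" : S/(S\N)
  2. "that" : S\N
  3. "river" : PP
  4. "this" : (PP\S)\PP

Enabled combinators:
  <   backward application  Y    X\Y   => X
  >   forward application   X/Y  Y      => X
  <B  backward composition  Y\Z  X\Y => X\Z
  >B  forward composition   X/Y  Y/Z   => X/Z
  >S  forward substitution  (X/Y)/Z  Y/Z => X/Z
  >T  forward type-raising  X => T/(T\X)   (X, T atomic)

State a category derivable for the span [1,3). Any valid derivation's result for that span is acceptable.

S

[0,5] S   >
  [0,1] "under" : S/PP
  [1,5] PP   <
    [1,3] S   >
      [1,2] "found" : S/(S\N)
      [2,3] "that" : S\N
    [3,5] PP\S   <
      [3,4] "river" : PP
      [4,5] "this" : (PP\S)\PP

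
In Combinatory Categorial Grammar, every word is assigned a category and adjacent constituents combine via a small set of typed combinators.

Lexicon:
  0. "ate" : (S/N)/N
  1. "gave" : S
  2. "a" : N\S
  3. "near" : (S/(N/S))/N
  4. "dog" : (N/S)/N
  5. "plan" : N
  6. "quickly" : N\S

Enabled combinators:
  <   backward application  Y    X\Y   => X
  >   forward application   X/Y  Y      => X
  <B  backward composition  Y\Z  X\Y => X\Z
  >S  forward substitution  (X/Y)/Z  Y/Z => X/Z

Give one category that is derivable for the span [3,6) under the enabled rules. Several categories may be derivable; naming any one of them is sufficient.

[0,7] S   >
  [0,3] S/N   >
    [0,1] "ate" : (S/N)/N
    [1,3] N   <
      [1,2] "gave" : S
      [2,3] "a" : N\S
  [3,7] N   <
    [3,6] S   >
      [3,5] S/N   >S
        [3,4] "near" : (S/(N/S))/N
        [4,5] "dog" : (N/S)/N
      [5,6] "plan" : N
    [6,7] "quickly" : N\S

S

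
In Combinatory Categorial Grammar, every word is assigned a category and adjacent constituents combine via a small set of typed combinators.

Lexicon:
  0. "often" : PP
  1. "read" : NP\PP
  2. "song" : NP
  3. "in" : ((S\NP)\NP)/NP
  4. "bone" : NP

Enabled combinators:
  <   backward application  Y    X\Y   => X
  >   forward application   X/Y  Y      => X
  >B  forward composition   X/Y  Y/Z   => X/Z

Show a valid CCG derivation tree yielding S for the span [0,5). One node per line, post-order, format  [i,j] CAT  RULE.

[0,1] PP  lex  "often"
[1,2] NP\PP  lex  "read"
[0,2] NP  <  k=1
[2,3] NP  lex  "song"
[3,4] ((S\NP)\NP)/NP  lex  "in"
[4,5] NP  lex  "bone"
[3,5] (S\NP)\NP  >  k=4
[2,5] S\NP  <  k=3
[0,5] S  <  k=2

[0,5] S   <
  [0,2] NP   <
    [0,1] "often" : PP
    [1,2] "read" : NP\PP
  [2,5] S\NP   <
    [2,3] "song" : NP
    [3,5] (S\NP)\NP   >
      [3,4] "in" : ((S\NP)\NP)/NP
      [4,5] "bone" : NP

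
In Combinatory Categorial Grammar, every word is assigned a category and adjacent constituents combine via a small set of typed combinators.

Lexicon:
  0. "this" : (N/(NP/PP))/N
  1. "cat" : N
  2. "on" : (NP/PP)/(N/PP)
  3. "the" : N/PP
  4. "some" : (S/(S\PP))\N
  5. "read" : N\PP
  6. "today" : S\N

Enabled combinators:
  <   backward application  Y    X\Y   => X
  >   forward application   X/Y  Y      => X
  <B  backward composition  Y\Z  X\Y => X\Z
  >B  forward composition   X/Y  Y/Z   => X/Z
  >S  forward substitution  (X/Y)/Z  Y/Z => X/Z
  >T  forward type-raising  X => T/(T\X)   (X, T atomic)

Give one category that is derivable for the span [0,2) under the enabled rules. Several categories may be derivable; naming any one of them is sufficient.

N/(NP/PP)

[0,7] S   >
  [0,5] S/(S\PP)   <
    [0,4] N   >
      [0,2] N/(NP/PP)   >
        [0,1] "this" : (N/(NP/PP))/N
        [1,2] "cat" : N
      [2,4] NP/PP   >
        [2,3] "on" : (NP/PP)/(N/PP)
        [3,4] "the" : N/PP
    [4,5] "some" : (S/(S\PP))\N
  [5,7] S\PP   <B
    [5,6] "read" : N\PP
    [6,7] "today" : S\N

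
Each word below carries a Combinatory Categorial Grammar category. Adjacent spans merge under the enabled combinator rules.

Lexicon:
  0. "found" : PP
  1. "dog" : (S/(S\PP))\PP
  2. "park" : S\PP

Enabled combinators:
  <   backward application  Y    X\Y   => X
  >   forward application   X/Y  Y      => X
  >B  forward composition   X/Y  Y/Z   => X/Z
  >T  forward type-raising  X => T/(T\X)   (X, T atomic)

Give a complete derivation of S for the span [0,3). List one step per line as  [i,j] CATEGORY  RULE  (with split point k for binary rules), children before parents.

[0,3] S   >
  [0,2] S/(S\PP)   <
    [0,1] "found" : PP
    [1,2] "dog" : (S/(S\PP))\PP
  [2,3] "park" : S\PP

[0,1] PP  lex  "found"
[1,2] (S/(S\PP))\PP  lex  "dog"
[0,2] S/(S\PP)  <  k=1
[2,3] S\PP  lex  "park"
[0,3] S  >  k=2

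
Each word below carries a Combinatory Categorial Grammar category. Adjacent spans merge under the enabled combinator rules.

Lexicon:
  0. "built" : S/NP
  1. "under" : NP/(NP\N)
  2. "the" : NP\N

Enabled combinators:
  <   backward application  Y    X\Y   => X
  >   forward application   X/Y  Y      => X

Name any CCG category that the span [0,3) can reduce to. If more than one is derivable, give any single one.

S

[0,3] S   >
  [0,1] "built" : S/NP
  [1,3] NP   >
    [1,2] "under" : NP/(NP\N)
    [2,3] "the" : NP\N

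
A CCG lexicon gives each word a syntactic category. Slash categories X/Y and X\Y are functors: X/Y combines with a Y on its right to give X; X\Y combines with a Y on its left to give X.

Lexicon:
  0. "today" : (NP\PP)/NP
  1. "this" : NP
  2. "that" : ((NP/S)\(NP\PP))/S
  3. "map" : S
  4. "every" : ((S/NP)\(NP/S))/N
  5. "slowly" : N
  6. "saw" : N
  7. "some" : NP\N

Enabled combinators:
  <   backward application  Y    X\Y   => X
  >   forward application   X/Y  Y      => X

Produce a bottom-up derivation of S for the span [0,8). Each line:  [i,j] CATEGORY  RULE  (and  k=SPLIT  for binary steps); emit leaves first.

[0,1] (NP\PP)/NP  lex  "today"
[1,2] NP  lex  "this"
[0,2] NP\PP  >  k=1
[2,3] ((NP/S)\(NP\PP))/S  lex  "that"
[3,4] S  lex  "map"
[2,4] (NP/S)\(NP\PP)  >  k=3
[0,4] NP/S  <  k=2
[4,5] ((S/NP)\(NP/S))/N  lex  "every"
[5,6] N  lex  "slowly"
[4,6] (S/NP)\(NP/S)  >  k=5
[0,6] S/NP  <  k=4
[6,7] N  lex  "saw"
[7,8] NP\N  lex  "some"
[6,8] NP  <  k=7
[0,8] S  >  k=6

[0,8] S   >
  [0,6] S/NP   <
    [0,4] NP/S   <
      [0,2] NP\PP   >
        [0,1] "today" : (NP\PP)/NP
        [1,2] "this" : NP
      [2,4] (NP/S)\(NP\PP)   >
        [2,3] "that" : ((NP/S)\(NP\PP))/S
        [3,4] "map" : S
    [4,6] (S/NP)\(NP/S)   >
      [4,5] "every" : ((S/NP)\(NP/S))/N
      [5,6] "slowly" : N
  [6,8] NP   <
    [6,7] "saw" : N
    [7,8] "some" : NP\N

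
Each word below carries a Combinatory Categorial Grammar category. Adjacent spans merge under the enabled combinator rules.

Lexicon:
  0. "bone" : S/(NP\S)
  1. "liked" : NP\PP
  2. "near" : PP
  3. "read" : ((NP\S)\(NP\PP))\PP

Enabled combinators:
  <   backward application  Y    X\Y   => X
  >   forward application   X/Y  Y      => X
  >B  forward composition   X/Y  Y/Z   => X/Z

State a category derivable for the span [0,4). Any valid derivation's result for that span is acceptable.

S

[0,4] S   >
  [0,1] "bone" : S/(NP\S)
  [1,4] NP\S   <
    [1,2] "liked" : NP\PP
    [2,4] (NP\S)\(NP\PP)   <
      [2,3] "near" : PP
      [3,4] "read" : ((NP\S)\(NP\PP))\PP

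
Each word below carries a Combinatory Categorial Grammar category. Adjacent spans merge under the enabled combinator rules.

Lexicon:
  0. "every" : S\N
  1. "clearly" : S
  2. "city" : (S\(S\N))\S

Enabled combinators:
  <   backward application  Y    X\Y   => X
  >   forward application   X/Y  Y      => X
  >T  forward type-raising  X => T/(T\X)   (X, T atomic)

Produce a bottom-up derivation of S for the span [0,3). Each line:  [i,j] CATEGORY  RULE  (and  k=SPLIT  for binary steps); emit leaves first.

[0,3] S   <
  [0,1] "every" : S\N
  [1,3] S\(S\N)   <
    [1,2] "clearly" : S
    [2,3] "city" : (S\(S\N))\S

[0,1] S\N  lex  "every"
[1,2] S  lex  "clearly"
[2,3] (S\(S\N))\S  lex  "city"
[1,3] S\(S\N)  <  k=2
[0,3] S  <  k=1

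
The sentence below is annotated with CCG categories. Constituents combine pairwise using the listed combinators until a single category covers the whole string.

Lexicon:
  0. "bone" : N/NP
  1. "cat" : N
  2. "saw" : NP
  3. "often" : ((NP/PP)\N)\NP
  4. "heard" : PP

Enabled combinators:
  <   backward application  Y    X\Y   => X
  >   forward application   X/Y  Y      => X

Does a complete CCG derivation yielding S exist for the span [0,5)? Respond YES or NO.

NO

N/NP N NP ((NP/PP)\N)\NP PP
CKY chart[0,5] = {N}; S ∉ chart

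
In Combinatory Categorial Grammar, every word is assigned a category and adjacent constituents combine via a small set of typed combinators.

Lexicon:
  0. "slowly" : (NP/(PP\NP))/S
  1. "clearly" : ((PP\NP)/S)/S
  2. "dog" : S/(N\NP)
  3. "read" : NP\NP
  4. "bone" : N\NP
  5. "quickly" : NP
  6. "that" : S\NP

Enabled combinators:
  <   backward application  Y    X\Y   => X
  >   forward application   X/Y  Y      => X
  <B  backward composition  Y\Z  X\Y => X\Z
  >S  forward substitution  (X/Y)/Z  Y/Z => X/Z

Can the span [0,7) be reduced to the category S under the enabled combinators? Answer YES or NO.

NO

(NP/(PP\NP))/S ((PP\NP)/S)/S S/(N\NP) NP\NP N\NP NP S\NP
CKY chart[0,7] = {NP}; S ∉ chart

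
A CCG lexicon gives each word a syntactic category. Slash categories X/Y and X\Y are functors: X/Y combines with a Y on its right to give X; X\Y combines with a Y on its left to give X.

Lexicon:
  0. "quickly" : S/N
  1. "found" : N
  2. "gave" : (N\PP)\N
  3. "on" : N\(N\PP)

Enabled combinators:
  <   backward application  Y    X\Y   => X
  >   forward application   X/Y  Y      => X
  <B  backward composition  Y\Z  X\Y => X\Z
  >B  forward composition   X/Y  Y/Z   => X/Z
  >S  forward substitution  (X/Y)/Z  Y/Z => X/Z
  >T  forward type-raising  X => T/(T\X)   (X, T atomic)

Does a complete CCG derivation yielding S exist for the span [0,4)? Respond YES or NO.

YES

[0,4] S   >
  [0,1] "quickly" : S/N
  [1,4] N   <
    [1,3] N\PP   <
      [1,2] "found" : N
      [2,3] "gave" : (N\PP)\N
    [3,4] "on" : N\(N\PP)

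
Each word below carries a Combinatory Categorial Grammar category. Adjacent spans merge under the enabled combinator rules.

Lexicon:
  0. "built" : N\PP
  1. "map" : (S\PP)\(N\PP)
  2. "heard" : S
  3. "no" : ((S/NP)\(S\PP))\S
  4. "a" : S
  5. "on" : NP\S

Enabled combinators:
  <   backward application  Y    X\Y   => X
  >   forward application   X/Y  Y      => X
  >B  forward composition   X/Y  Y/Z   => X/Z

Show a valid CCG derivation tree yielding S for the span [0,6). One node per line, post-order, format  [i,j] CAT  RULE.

[0,6] S   >
  [0,4] S/NP   <
    [0,2] S\PP   <
      [0,1] "built" : N\PP
      [1,2] "map" : (S\PP)\(N\PP)
    [2,4] (S/NP)\(S\PP)   <
      [2,3] "heard" : S
      [3,4] "no" : ((S/NP)\(S\PP))\S
  [4,6] NP   <
    [4,5] "a" : S
    [5,6] "on" : NP\S

[0,1] N\PP  lex  "built"
[1,2] (S\PP)\(N\PP)  lex  "map"
[0,2] S\PP  <  k=1
[2,3] S  lex  "heard"
[3,4] ((S/NP)\(S\PP))\S  lex  "no"
[2,4] (S/NP)\(S\PP)  <  k=3
[0,4] S/NP  <  k=2
[4,5] S  lex  "a"
[5,6] NP\S  lex  "on"
[4,6] NP  <  k=5
[0,6] S  >  k=4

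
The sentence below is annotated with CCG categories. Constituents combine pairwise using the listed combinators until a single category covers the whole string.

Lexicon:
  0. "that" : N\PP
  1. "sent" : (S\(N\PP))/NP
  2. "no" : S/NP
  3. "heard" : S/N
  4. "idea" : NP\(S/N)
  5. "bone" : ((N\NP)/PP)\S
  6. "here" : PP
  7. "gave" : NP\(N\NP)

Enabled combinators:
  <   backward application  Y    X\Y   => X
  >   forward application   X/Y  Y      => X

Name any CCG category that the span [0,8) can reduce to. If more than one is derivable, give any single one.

[0,8] S   <
  [0,1] "that" : N\PP
  [1,8] S\(N\PP)   >
    [1,2] "sent" : (S\(N\PP))/NP
    [2,8] NP   <
      [2,7] N\NP   >
        [2,6] (N\NP)/PP   <
          [2,5] S   >
            [2,3] "no" : S/NP
            [3,5] NP   <
              [3,4] "heard" : S/N
              [4,5] "idea" : NP\(S/N)
          [5,6] "bone" : ((N\NP)/PP)\S
        [6,7] "here" : PP
      [7,8] "gave" : NP\(N\NP)

S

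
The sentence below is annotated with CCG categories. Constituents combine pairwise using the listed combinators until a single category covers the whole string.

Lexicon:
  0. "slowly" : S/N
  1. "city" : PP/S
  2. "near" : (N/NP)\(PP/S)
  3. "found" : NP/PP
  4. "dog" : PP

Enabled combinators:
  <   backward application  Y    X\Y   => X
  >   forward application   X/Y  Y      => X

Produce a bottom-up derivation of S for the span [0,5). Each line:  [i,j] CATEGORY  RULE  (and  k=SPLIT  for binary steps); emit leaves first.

[0,5] S   >
  [0,1] "slowly" : S/N
  [1,5] N   >
    [1,3] N/NP   <
      [1,2] "city" : PP/S
      [2,3] "near" : (N/NP)\(PP/S)
    [3,5] NP   >
      [3,4] "found" : NP/PP
      [4,5] "dog" : PP

[0,1] S/N  lex  "slowly"
[1,2] PP/S  lex  "city"
[2,3] (N/NP)\(PP/S)  lex  "near"
[1,3] N/NP  <  k=2
[3,4] NP/PP  lex  "found"
[4,5] PP  lex  "dog"
[3,5] NP  >  k=4
[1,5] N  >  k=3
[0,5] S  >  k=1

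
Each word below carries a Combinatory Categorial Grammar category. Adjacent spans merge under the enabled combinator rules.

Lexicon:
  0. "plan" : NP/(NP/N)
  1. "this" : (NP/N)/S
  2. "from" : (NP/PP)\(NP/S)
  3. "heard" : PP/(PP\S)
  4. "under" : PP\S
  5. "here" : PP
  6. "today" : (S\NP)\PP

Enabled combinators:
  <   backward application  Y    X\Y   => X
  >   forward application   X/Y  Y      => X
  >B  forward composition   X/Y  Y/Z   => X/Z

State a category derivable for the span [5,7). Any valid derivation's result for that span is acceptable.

[0,7] S   <
  [0,5] NP   >
    [0,3] NP/PP   <
      [0,2] NP/S   >B
        [0,1] "plan" : NP/(NP/N)
        [1,2] "this" : (NP/N)/S
      [2,3] "from" : (NP/PP)\(NP/S)
    [3,5] PP   >
      [3,4] "heard" : PP/(PP\S)
      [4,5] "under" : PP\S
  [5,7] S\NP   <
    [5,6] "here" : PP
    [6,7] "today" : (S\NP)\PP

S\NP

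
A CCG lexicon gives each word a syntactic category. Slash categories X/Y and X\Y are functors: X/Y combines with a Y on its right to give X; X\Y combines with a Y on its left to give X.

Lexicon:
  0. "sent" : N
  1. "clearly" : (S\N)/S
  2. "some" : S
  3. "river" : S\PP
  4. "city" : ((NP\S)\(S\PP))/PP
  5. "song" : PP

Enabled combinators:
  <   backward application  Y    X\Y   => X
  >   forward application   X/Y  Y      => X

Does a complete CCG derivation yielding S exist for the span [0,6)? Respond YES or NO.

N (S\N)/S S S\PP ((NP\S)\(S\PP))/PP PP
CKY chart[0,6] = {NP}; S ∉ chart

NO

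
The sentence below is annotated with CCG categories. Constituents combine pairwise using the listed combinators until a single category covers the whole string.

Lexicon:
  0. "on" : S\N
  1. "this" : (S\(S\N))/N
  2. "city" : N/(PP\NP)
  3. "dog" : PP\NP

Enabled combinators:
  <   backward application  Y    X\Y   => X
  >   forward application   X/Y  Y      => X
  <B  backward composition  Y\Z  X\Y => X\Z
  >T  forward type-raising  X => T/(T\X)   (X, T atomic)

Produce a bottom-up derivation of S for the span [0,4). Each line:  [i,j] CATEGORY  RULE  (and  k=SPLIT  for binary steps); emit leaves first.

[0,4] S   <
  [0,1] "on" : S\N
  [1,4] S\(S\N)   >
    [1,2] "this" : (S\(S\N))/N
    [2,4] N   >
      [2,3] "city" : N/(PP\NP)
      [3,4] "dog" : PP\NP

[0,1] S\N  lex  "on"
[1,2] (S\(S\N))/N  lex  "this"
[2,3] N/(PP\NP)  lex  "city"
[3,4] PP\NP  lex  "dog"
[2,4] N  >  k=3
[1,4] S\(S\N)  >  k=2
[0,4] S  <  k=1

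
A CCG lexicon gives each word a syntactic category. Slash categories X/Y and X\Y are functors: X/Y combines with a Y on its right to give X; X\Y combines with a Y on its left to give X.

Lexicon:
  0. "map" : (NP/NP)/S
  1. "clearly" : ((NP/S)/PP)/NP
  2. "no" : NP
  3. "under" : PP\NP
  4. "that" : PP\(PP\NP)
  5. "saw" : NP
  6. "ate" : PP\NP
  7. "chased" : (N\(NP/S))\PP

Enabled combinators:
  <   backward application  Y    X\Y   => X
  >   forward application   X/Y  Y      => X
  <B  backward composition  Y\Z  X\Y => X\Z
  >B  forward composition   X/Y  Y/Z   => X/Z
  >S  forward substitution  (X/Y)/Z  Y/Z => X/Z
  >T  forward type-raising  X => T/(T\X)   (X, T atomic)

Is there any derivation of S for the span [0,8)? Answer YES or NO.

NO

(NP/NP)/S ((NP/S)/PP)/NP NP PP\NP PP\(PP\NP) NP PP\NP (N\(NP/S))\PP
CKY chart[0,8] = {(NP/NP)/(S\N), N, N/(N\N), NP/(NP\N), PP/(PP\N), S/(S\N)}; S ∉ chart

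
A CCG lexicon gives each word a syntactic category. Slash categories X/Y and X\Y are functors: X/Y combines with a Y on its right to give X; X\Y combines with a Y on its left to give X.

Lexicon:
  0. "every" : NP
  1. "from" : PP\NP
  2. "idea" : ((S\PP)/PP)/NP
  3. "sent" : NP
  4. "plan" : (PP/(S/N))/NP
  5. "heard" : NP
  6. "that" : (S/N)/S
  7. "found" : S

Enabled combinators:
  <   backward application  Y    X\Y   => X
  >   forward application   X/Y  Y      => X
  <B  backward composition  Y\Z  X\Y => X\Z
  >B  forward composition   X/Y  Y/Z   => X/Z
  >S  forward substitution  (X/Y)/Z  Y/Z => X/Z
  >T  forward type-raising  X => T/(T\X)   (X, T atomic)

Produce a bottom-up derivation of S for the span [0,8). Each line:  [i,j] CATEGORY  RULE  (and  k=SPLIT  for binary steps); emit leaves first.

[0,8] S   <
  [0,2] PP   <
    [0,1] "every" : NP
    [1,2] "from" : PP\NP
  [2,8] S\PP   >
    [2,4] (S\PP)/PP   >
      [2,3] "idea" : ((S\PP)/PP)/NP
      [3,4] "sent" : NP
    [4,8] PP   >
      [4,6] PP/(S/N)   >
        [4,5] "plan" : (PP/(S/N))/NP
        [5,6] "heard" : NP
      [6,8] S/N   >
        [6,7] "that" : (S/N)/S
        [7,8] "found" : S

[0,1] NP  lex  "every"
[1,2] PP\NP  lex  "from"
[0,2] PP  <  k=1
[2,3] ((S\PP)/PP)/NP  lex  "idea"
[3,4] NP  lex  "sent"
[2,4] (S\PP)/PP  >  k=3
[4,5] (PP/(S/N))/NP  lex  "plan"
[5,6] NP  lex  "heard"
[4,6] PP/(S/N)  >  k=5
[6,7] (S/N)/S  lex  "that"
[7,8] S  lex  "found"
[6,8] S/N  >  k=7
[4,8] PP  >  k=6
[2,8] S\PP  >  k=4
[0,8] S  <  k=2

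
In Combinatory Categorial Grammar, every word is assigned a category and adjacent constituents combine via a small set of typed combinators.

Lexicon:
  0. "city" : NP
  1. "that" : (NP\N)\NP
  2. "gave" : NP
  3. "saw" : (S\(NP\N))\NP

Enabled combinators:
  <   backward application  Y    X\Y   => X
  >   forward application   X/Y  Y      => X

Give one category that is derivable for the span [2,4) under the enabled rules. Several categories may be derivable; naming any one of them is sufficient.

[0,4] S   <
  [0,2] NP\N   <
    [0,1] "city" : NP
    [1,2] "that" : (NP\N)\NP
  [2,4] S\(NP\N)   <
    [2,3] "gave" : NP
    [3,4] "saw" : (S\(NP\N))\NP

S\(NP\N)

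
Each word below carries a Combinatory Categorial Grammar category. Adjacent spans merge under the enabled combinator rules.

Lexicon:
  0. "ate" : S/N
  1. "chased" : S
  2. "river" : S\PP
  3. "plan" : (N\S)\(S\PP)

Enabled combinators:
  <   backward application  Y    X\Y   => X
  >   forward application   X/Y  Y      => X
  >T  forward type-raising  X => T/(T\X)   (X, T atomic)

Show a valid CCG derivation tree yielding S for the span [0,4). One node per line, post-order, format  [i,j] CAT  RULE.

[0,4] S   >
  [0,1] "ate" : S/N
  [1,4] N   <
    [1,2] "chased" : S
    [2,4] N\S   <
      [2,3] "river" : S\PP
      [3,4] "plan" : (N\S)\(S\PP)

[0,1] S/N  lex  "ate"
[1,2] S  lex  "chased"
[2,3] S\PP  lex  "river"
[3,4] (N\S)\(S\PP)  lex  "plan"
[2,4] N\S  <  k=3
[1,4] N  <  k=2
[0,4] S  >  k=1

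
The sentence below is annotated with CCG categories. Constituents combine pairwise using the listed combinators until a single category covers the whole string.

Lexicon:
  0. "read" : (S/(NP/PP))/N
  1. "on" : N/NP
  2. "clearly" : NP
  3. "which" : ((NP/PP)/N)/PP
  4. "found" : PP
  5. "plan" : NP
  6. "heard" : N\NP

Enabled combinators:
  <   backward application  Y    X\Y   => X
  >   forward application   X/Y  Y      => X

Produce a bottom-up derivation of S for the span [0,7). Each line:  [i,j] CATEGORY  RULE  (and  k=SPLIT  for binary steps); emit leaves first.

[0,1] (S/(NP/PP))/N  lex  "read"
[1,2] N/NP  lex  "on"
[2,3] NP  lex  "clearly"
[1,3] N  >  k=2
[0,3] S/(NP/PP)  >  k=1
[3,4] ((NP/PP)/N)/PP  lex  "which"
[4,5] PP  lex  "found"
[3,5] (NP/PP)/N  >  k=4
[5,6] NP  lex  "plan"
[6,7] N\NP  lex  "heard"
[5,7] N  <  k=6
[3,7] NP/PP  >  k=5
[0,7] S  >  k=3

[0,7] S   >
  [0,3] S/(NP/PP)   >
    [0,1] "read" : (S/(NP/PP))/N
    [1,3] N   >
      [1,2] "on" : N/NP
      [2,3] "clearly" : NP
  [3,7] NP/PP   >
    [3,5] (NP/PP)/N   >
      [3,4] "which" : ((NP/PP)/N)/PP
      [4,5] "found" : PP
    [5,7] N   <
      [5,6] "plan" : NP
      [6,7] "heard" : N\NP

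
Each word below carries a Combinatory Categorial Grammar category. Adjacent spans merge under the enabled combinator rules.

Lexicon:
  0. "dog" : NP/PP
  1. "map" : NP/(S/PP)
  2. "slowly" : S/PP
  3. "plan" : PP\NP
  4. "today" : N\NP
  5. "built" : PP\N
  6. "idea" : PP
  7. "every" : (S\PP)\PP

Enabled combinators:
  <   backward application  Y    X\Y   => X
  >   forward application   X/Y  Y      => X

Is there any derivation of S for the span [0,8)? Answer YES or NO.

[0,8] S   <
  [0,6] PP   <
    [0,5] N   <
      [0,4] NP   >
        [0,1] "dog" : NP/PP
        [1,4] PP   <
          [1,3] NP   >
            [1,2] "map" : NP/(S/PP)
            [2,3] "slowly" : S/PP
          [3,4] "plan" : PP\NP
      [4,5] "today" : N\NP
    [5,6] "built" : PP\N
  [6,8] S\PP   <
    [6,7] "idea" : PP
    [7,8] "every" : (S\PP)\PP

YES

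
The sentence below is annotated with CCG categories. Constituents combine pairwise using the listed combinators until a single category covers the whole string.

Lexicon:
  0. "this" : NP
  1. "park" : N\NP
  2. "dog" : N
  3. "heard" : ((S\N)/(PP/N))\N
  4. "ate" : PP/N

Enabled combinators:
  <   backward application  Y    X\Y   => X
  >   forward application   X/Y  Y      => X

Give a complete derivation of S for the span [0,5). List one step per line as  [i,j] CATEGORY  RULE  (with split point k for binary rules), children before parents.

[0,1] NP  lex  "this"
[1,2] N\NP  lex  "park"
[0,2] N  <  k=1
[2,3] N  lex  "dog"
[3,4] ((S\N)/(PP/N))\N  lex  "heard"
[2,4] (S\N)/(PP/N)  <  k=3
[4,5] PP/N  lex  "ate"
[2,5] S\N  >  k=4
[0,5] S  <  k=2

[0,5] S   <
  [0,2] N   <
    [0,1] "this" : NP
    [1,2] "park" : N\NP
  [2,5] S\N   >
    [2,4] (S\N)/(PP/N)   <
      [2,3] "dog" : N
      [3,4] "heard" : ((S\N)/(PP/N))\N
    [4,5] "ate" : PP/N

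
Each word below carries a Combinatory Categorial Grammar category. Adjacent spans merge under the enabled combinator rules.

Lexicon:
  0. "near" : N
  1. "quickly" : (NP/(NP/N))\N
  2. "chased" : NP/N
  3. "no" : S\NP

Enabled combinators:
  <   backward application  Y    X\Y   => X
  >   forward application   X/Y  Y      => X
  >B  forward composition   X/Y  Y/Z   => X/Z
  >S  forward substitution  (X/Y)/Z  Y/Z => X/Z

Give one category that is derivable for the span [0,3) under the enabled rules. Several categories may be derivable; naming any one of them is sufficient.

[0,4] S   <
  [0,3] NP   >
    [0,2] NP/(NP/N)   <
      [0,1] "near" : N
      [1,2] "quickly" : (NP/(NP/N))\N
    [2,3] "chased" : NP/N
  [3,4] "no" : S\NP

NP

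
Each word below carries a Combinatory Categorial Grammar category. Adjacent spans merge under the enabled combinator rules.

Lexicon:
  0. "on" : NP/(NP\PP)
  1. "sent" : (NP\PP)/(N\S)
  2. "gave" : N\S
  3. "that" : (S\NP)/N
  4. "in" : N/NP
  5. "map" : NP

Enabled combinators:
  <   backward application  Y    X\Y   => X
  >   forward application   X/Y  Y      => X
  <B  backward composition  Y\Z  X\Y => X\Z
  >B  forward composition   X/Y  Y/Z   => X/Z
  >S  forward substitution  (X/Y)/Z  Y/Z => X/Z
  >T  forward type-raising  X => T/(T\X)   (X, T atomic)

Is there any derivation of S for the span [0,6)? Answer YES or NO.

YES

[0,6] S   <
  [0,3] NP   >
    [0,1] "on" : NP/(NP\PP)
    [1,3] NP\PP   >
      [1,2] "sent" : (NP\PP)/(N\S)
      [2,3] "gave" : N\S
  [3,6] S\NP   >
    [3,4] "that" : (S\NP)/N
    [4,6] N   >
      [4,5] "in" : N/NP
      [5,6] "map" : NP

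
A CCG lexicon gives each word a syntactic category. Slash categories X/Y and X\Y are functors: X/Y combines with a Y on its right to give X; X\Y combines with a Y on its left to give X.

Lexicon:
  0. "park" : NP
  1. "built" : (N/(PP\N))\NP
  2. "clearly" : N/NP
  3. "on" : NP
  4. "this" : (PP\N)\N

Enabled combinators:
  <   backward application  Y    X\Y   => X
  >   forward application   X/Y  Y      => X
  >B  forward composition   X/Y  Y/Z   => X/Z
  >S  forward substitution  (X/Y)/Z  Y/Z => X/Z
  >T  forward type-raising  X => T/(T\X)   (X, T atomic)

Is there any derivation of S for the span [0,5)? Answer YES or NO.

NO

NP (N/(PP\N))\NP N/NP NP (PP\N)\N
CKY chart[0,5] = {N, N/(N\N), NP/(NP\N), PP/(PP\N), S/(S\N)}; S ∉ chart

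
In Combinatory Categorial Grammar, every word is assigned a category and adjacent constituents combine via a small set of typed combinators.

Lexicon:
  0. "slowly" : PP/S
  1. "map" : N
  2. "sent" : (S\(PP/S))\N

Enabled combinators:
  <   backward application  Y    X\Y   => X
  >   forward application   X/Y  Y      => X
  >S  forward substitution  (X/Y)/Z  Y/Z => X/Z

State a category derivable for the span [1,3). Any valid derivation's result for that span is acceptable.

S\(PP/S)

[0,3] S   <
  [0,1] "slowly" : PP/S
  [1,3] S\(PP/S)   <
    [1,2] "map" : N
    [2,3] "sent" : (S\(PP/S))\N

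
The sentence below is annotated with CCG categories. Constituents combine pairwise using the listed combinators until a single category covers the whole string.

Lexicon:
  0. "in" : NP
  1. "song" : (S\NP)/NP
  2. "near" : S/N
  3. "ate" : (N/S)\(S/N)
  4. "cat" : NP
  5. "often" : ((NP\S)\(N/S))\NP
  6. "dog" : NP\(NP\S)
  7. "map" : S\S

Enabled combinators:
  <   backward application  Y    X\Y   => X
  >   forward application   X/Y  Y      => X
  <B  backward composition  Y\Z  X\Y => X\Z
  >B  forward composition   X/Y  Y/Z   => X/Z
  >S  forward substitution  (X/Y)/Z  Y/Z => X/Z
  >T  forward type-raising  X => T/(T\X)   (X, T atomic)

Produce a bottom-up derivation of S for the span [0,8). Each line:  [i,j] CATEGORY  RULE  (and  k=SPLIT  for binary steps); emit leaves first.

[0,1] NP  lex  "in"
[0,1] S/(S\NP)  >T
[1,2] (S\NP)/NP  lex  "song"
[2,3] S/N  lex  "near"
[3,4] (N/S)\(S/N)  lex  "ate"
[2,4] N/S  <  k=3
[4,5] NP  lex  "cat"
[5,6] ((NP\S)\(N/S))\NP  lex  "often"
[4,6] (NP\S)\(N/S)  <  k=5
[2,6] NP\S  <  k=4
[6,7] NP\(NP\S)  lex  "dog"
[2,7] NP  <  k=6
[1,7] S\NP  >  k=2
[7,8] S\S  lex  "map"
[1,8] S\NP  <B  k=7
[0,8] S  >  k=1

[0,8] S   >
  [0,1] S/(S\NP)   >T
    [0,1] "in" : NP
  [1,8] S\NP   <B
    [1,7] S\NP   >
      [1,2] "song" : (S\NP)/NP
      [2,7] NP   <
        [2,6] NP\S   <
          [2,4] N/S   <
            [2,3] "near" : S/N
            [3,4] "ate" : (N/S)\(S/N)
          [4,6] (NP\S)\(N/S)   <
            [4,5] "cat" : NP
            [5,6] "often" : ((NP\S)\(N/S))\NP
        [6,7] "dog" : NP\(NP\S)
    [7,8] "map" : S\S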